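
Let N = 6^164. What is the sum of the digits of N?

6^164 = 41381388894753601420763696798243045513955335225962484580626721194266137489303289270897879323954653497738244890519038835185156096
Sum of its 128 digits: 612.

612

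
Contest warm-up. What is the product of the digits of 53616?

540

5×3×6×1×6 = 540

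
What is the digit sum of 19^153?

874

19^153 = 4459651743768901196517993196934040348836341370206009592009153677079380959407892376354740013148944284972984025042628723104332685077600059155546639521554329379828929259619033472204611343831037559859
Sum of its 196 digits: 874.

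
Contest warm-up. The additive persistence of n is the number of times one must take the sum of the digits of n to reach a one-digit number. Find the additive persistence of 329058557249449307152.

329058557249449307152 → 94 → 13 → 4 (3 steps)

3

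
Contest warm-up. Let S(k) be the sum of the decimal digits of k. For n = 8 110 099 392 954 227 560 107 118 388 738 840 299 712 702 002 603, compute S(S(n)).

19

First digit sum: 199.
1+9+9 = 19.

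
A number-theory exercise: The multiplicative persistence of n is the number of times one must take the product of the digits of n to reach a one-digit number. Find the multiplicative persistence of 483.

4

483 → 96 → 54 → 20 → 0 (4 steps)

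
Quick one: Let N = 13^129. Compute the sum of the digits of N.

13^129 = 499680553067630839963351658374317552193821251713937209756875461838976047371809196632210478391844255200753395200605996813247564267208577972533773
Sum of its 144 digits: 667.

667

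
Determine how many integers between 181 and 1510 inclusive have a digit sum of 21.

34

The integers in [181, 1510] that have a digit sum of 21: 399, 489, 498, 579, 588, 597, …, 1488, 1497.
34 qualify.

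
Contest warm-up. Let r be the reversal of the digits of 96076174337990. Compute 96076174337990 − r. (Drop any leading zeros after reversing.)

86102827170921

Reverse of 96076174337990 is 9973347167069.
96076174337990 − 9973347167069 = 86102827170921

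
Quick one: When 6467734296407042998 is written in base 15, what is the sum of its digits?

136

6467734296407042998 in base 15 is EB8410BA3ABE39ED.
Digit sum: 14+11+8+4+1+0+11+10+3+10+11+14+3+9+14+13 = 136.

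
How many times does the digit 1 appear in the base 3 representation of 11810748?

4

11810748 in base 3 is 211020001022010.
The digit 1 appears 4 times.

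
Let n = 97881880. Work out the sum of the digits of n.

49

9+7+8+8+1+8+8+0 = 49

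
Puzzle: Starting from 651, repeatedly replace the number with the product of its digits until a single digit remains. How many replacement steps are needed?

2

651 → 30 → 0 (2 steps)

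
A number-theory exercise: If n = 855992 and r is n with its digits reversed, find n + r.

Reverse of 855992 is 299558.
855992 + 299558 = 1155550

1155550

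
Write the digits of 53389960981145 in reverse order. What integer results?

54118906998335

Reversing 53389960981145 gives 54118906998335.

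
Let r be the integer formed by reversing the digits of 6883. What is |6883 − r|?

2997

Reverse of 6883 is 3886.
|6883 − 3886| = 2997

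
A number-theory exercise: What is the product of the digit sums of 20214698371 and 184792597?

S(20214698371) = 2+0+2+1+4+6+9+8+3+7+1 = 43.
S(184792597) = 1+8+4+7+9+2+5+9+7 = 52.
43 · 52 = 2236.

2236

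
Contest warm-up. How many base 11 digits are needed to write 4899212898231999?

16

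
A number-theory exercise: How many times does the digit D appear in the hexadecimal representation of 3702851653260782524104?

2

3702851653260782524104 in base 16 is C8BB63B81780D6D6C8.
The digit D appears 2 times.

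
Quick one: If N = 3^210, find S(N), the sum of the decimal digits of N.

450

3^210 = 15684240429131529254685698284890751184639406145730291592802676915731672495230992603635422093849215049
Sum of its 101 digits: 450.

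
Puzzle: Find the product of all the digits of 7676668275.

35562240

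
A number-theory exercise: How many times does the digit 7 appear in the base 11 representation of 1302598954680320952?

2

1302598954680320952 in base 11 is 263917196413385716.
The digit 7 appears 2 times.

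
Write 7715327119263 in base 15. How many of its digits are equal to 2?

1

7715327119263 in base 15 is D5A60185243.
The digit 2 appears 1 time.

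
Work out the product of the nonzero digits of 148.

32

1×4×8 = 32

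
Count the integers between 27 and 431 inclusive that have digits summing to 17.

The integers in [27, 431] that have digits summing to 17: 89, 98, 179, 188, 197, 269, …, 386, 395.
14 qualify.

14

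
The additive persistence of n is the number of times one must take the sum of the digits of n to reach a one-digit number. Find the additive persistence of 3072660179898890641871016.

2

3072660179898890641871016 → 117 → 9 (2 steps)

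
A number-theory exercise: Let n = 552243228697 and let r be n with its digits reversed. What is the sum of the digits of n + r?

Reversal of 552243228697 is 796822342255; 552243228697 + 796822342255 = 1349065570952.
Digit sum of 1349065570952: 1+3+4+9+0+6+5+5+7+0+9+5+2 = 56.

56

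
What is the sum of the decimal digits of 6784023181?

40

6+7+8+4+0+2+3+1+8+1 = 40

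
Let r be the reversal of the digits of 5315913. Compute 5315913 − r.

Reverse of 5315913 is 3195135.
5315913 − 3195135 = 2120778

2120778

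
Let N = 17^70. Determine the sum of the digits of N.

433

17^70 = 135339477809375189196269966442606354579517491067897297908852122160627808970089901175649
Sum of its 87 digits: 433.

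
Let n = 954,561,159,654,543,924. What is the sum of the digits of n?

87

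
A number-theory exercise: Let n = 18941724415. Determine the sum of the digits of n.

46

1+8+9+4+1+7+2+4+4+1+5 = 46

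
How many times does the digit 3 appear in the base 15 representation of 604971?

604971 in base 15 is BE3B6.
The digit 3 appears 1 time.

1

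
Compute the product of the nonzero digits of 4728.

4×7×2×8 = 448

448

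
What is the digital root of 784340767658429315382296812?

7+8+4+3+4+0+7+6+7+6+5+8+4+2+9+3+1+5+3+8+2+2+9+6+8+1+2 = 130
1+3+0 = 4

4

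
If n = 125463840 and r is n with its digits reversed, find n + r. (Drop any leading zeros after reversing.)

Reverse of 125463840 is 48364521.
125463840 + 48364521 = 173828361

173828361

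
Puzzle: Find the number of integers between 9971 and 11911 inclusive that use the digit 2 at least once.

The integers in [9971, 11911] that use the digit 2 at least once: 9972, 9982, 9992, 10002, 10012, 10020, …, 11892, 11902.
527 qualify.

527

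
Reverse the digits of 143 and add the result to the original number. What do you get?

484

Reverse of 143 is 341.
143 + 341 = 484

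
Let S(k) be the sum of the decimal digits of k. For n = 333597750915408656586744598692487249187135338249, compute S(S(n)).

First digit sum: 247.
2+4+7 = 13.

13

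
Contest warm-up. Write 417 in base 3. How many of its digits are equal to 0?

2

417 in base 3 is 120110.
The digit 0 appears 2 times.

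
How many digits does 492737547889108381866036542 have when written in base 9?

492737547889108381866036542 in base 9 is 8423224778883127454316450738, which has 28 digits.

28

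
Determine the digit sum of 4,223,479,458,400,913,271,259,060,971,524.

4+2+2+3+4+7+9+4+5+8+4+0+0+9+1+3+2+7+1+2+5+9+0+6+0+9+7+1+5+2+4 = 125

125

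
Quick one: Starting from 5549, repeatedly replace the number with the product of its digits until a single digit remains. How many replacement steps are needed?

5549 → 900 → 0 (2 steps)

2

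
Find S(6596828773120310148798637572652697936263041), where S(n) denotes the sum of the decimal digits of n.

204

6+5+9+6+8+2+8+7+7+3+1+2+0+3+1+0+1+4+8+7+9+8+6+3+7+5+7+2+6+5+2+6+9+7+9+3+6+2+6+3+0+4+1 = 204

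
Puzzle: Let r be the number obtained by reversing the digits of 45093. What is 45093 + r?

Reverse of 45093 is 39054.
45093 + 39054 = 84147

84147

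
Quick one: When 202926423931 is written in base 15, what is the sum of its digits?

49

202926423931 in base 15 is 542A332C71.
Digit sum: 5+4+2+10+3+3+2+12+7+1 = 49.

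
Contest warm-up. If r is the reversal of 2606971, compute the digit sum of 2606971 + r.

Reversal of 2606971 is 1796062; 2606971 + 1796062 = 4403033.
Digit sum of 4403033: 4+4+0+3+0+3+3 = 17.

17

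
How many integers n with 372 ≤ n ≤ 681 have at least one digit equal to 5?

The integers in [372, 681] that have at least one digit equal to 5: 375, 385, 395, 405, 415, 425, …, 665, 675.
139 qualify.

139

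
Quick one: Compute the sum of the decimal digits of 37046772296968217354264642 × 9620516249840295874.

221

37046772296968217354264642 × 9620516249840295874 = 356409074887116038399426673559091632976687108
Sum of its 45 digits: 221.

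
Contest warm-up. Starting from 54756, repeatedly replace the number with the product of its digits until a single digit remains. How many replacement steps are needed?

2

54756 → 4200 → 0 (2 steps)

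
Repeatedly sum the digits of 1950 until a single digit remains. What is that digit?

6

1+9+5+0 = 15
1+5 = 6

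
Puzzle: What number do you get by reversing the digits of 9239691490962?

2690941969329

Reversing 9239691490962 gives 2690941969329.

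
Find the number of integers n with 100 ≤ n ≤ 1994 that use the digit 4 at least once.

523

The integers in [100, 1994] that use the digit 4 at least once: 104, 114, 124, 134, 140, 141, …, 1984, 1994.
523 qualify.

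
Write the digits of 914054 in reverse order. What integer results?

450419

Reversing 914054 gives 450419.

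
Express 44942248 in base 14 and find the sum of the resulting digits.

52

44942248 in base 14 is 5D7C528.
Digit sum: 5+13+7+12+5+2+8 = 52.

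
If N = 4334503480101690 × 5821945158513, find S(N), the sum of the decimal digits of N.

4334503480101690 × 5821945158513 = 25235241550535783728409186970
Sum of its 29 digits: 126.

126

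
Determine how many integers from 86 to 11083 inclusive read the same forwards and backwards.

The integers in [86, 11083] that read the same forwards and backwards: 88, 99, 101, 111, 121, 131, …, 10901, 11011.
193 qualify.

193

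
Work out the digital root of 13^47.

7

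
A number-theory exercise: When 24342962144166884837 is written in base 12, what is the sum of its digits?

102

24342962144166884837 in base 12 is AB7BA9250520810885.
Digit sum: 10+11+7+11+10+9+2+5+0+5+2+0+8+1+0+8+8+5 = 102.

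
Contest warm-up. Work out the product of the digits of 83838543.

276480

8×3×8×3×8×5×4×3 = 276480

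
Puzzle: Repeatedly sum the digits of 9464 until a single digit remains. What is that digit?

5

9+4+6+4 = 23
2+3 = 5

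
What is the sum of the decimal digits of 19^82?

19^82 = 720767636778686895556514077219780327121556776532540503199079025625101993380535025429687491694437555246761
Sum of its 105 digits: 487.

487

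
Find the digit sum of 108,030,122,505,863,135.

53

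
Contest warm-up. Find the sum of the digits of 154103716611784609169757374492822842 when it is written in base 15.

206

154103716611784609169757374492822842 in base 15 is C0C587A202125CBE5A509C83BC0C97.
Digit sum: 12+0+12+5+8+7+10+2+0+2+1+2+5+12+11+14+5+10+5+0+9+12+8+3+11+12+0+12+9+7 = 206.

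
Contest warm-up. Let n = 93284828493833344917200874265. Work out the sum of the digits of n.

136

9+3+2+8+4+8+2+8+4+9+3+8+3+3+3+4+4+9+1+7+2+0+0+8+7+4+2+6+5 = 136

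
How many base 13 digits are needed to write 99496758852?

99496758852 in base 13 is 94C849130A, which has 10 digits.

10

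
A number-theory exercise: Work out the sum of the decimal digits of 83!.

83! = 39455239697206586511897471180120610571436503407643446275224357528369751562996629334879591940103770870906880000000000000000000
Sum of its 125 digits: 486.

486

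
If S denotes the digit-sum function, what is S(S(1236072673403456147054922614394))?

3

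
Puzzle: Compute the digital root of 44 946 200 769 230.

2

4+4+9+4+6+2+0+0+7+6+9+2+3+0 = 56
5+6 = 11
1+1 = 2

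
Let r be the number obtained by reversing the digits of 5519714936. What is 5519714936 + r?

11913894091

Reverse of 5519714936 is 6394179155.
5519714936 + 6394179155 = 11913894091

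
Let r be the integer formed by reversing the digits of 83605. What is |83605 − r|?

Reverse of 83605 is 50638.
|83605 − 50638| = 32967

32967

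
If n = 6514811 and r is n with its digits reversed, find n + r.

7698967

Reverse of 6514811 is 1184156.
6514811 + 1184156 = 7698967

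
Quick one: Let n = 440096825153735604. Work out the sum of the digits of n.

72

4+4+0+0+9+6+8+2+5+1+5+3+7+3+5+6+0+4 = 72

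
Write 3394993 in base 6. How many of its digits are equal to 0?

3394993 in base 6 is 200433321.
The digit 0 appears 2 times.

2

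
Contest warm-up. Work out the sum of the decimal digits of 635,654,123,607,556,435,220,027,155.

100

6+3+5+6+5+4+1+2+3+6+0+7+5+5+6+4+3+5+2+2+0+0+2+7+1+5+5 = 100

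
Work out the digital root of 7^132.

1

The digital root of n equals n mod 9 (or 9 when 9 | n), so we need 7^132 mod 9.
7^132 ≡ 1 (mod 9), so the digital root is 1.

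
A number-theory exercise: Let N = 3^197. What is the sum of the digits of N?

3^197 = 9837555143550917382917826742065912104786424172347944295354628212558981144492673444236470334963
Sum of its 94 digits: 423.

423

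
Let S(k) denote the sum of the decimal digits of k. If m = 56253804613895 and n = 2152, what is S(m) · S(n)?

S(56253804613895) = 5+6+2+5+3+8+0+4+6+1+3+8+9+5 = 65.
S(2152) = 2+1+5+2 = 10.
65 · 10 = 650.

650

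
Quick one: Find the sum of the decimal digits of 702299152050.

42

7+0+2+2+9+9+1+5+2+0+5+0 = 42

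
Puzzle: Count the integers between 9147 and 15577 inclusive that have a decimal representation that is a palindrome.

64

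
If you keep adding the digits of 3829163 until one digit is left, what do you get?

5

3+8+2+9+1+6+3 = 32
3+2 = 5
(Equivalently, 3829163 mod 9 = 5.)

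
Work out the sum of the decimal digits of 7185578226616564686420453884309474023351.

178

7+1+8+5+5+7+8+2+2+6+6+1+6+5+6+4+6+8+6+4+2+0+4+5+3+8+8+4+3+0+9+4+7+4+0+2+3+3+5+1 = 178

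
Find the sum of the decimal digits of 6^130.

468

6^130 = 144431708923714697282341921957287977256854489558705240134406338415596406037318860947517804001179467776
Sum of its 102 digits: 468.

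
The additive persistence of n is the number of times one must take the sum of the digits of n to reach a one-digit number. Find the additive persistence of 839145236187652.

2

839145236187652 → 70 → 7 (2 steps)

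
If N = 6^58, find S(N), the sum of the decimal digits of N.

6^58 = 1357602166130257152481187563160405662935023616
Sum of its 46 digits: 171.

171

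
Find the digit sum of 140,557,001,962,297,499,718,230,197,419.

132

1+4+0+5+5+7+0+0+1+9+6+2+2+9+7+4+9+9+7+1+8+2+3+0+1+9+7+4+1+9 = 132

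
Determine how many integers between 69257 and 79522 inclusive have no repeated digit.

The integers in [69257, 79522] that have no repeated digit: 69257, 69258, 69270, 69271, 69273, 69274, …, 79520, 79521.
3136 qualify.

3136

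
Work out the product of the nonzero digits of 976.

378

9×7×6 = 378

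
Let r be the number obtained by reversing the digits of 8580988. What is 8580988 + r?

Reverse of 8580988 is 8890858.
8580988 + 8890858 = 17471846

17471846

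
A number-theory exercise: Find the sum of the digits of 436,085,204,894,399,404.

4+3+6+0+8+5+2+0+4+8+9+4+3+9+9+4+0+4 = 82

82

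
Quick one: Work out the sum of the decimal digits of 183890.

29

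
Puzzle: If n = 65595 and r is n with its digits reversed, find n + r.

Reverse of 65595 is 59556.
65595 + 59556 = 125151

125151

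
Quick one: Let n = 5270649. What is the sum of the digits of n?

5+2+7+0+6+4+9 = 33

33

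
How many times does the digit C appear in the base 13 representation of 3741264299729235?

2

3741264299729235 in base 13 is C477592C124A66.
The digit C appears 2 times.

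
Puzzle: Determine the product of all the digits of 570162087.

0

5×7×0×1×6×2×0×8×7 = 0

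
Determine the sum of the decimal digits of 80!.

80! = 71569457046263802294811533723186532165584657342365752577109445058227039255480148842668944867280814080000000000000000000
Sum of its 119 digits: 450.

450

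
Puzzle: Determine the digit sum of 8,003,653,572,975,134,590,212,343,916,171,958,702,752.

167

8+0+0+3+6+5+3+5+7+2+9+7+5+1+3+4+5+9+0+2+1+2+3+4+3+9+1+6+1+7+1+9+5+8+7+0+2+7+5+2 = 167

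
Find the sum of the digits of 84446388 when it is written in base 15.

26

84446388 in base 15 is 7631243.
Digit sum: 7+6+3+1+2+4+3 = 26.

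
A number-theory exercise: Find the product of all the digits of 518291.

5×1×8×2×9×1 = 720

720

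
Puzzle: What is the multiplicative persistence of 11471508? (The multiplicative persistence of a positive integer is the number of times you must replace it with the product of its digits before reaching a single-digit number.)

11471508 → 0 (1 step)

1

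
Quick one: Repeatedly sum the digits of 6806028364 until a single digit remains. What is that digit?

7

6+8+0+6+0+2+8+3+6+4 = 43
4+3 = 7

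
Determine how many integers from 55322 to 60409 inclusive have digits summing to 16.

The integers in [55322, 60409] that have digits summing to 16: 55330, 55402, 55411, 55420, 55501, 55510, …, 60370, 60406.
96 qualify.

96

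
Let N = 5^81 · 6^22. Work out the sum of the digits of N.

5^81 · 6^22 = 54437460804759862931234692950965836644172668457031250000000000000000000000
Sum of its 74 digits: 243.

243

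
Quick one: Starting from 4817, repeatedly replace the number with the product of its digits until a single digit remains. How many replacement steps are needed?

3

4817 → 224 → 16 → 6 (3 steps)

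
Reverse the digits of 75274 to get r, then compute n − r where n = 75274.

28017

Reverse of 75274 is 47257.
75274 − 47257 = 28017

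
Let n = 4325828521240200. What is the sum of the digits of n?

4+3+2+5+8+2+8+5+2+1+2+4+0+2+0+0 = 48

48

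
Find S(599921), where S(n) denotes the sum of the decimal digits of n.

35

5+9+9+9+2+1 = 35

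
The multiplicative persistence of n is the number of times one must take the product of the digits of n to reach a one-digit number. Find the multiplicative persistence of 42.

1

42 → 8 (1 step)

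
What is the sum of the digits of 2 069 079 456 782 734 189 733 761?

124

2+0+6+9+0+7+9+4+5+6+7+8+2+7+3+4+1+8+9+7+3+3+7+6+1 = 124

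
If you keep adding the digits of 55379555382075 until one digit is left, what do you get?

6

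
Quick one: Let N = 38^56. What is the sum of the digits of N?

38^56 = 29368476000433667329385096232137992306009795901993359549679301207984589323706825091055616
Sum of its 89 digits: 409.

409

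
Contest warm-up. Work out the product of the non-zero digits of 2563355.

13500

2×5×6×3×3×5×5 = 13500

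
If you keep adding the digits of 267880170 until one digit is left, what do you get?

3

2+6+7+8+8+0+1+7+0 = 39
3+9 = 12
1+2 = 3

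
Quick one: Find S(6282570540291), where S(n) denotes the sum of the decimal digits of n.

6+2+8+2+5+7+0+5+4+0+2+9+1 = 51

51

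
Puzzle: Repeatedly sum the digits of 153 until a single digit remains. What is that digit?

9

1+5+3 = 9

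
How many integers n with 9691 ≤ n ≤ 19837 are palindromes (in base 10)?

101

The integers in [9691, 19837] that are palindromes (in base 10): 9779, 9889, 9999, 10001, 10101, 10201, …, 19691, 19791.
101 qualify.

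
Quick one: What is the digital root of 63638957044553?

6+3+6+3+8+9+5+7+0+4+4+5+5+3 = 68
6+8 = 14
1+4 = 5

5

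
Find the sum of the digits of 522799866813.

5+2+2+7+9+9+8+6+6+8+1+3 = 66

66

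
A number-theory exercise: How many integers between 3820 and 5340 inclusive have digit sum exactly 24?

52

The integers in [3820, 5340] that have digit sum exactly 24: 3849, 3858, 3867, 3876, 3885, 3894, …, 5289, 5298.
52 qualify.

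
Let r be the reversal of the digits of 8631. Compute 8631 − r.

7263

Reverse of 8631 is 1368.
8631 − 1368 = 7263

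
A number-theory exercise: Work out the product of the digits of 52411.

5×2×4×1×1 = 40

40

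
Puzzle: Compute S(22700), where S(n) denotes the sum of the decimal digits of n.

2+2+7+0+0 = 11

11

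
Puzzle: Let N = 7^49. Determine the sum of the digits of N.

7^49 = 256923577521058878088611477224235621321607
Sum of its 42 digits: 178.

178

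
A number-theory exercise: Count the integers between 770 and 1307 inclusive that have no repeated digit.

277

The integers in [770, 1307] that have no repeated digit: 780, 781, 782, 783, 784, 785, …, 1306, 1307.
277 qualify.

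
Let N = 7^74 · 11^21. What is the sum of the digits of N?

365

7^74 · 11^21 = 2549772010074072102059341556534341965039356474616530919283524892086996092088538324139
Sum of its 85 digits: 365.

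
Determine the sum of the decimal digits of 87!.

495

87! = 2107757298379527717213600518699389595229783738061356212322972511214654115727593174080683423236414793504734471782400000000000000000000
Sum of its 133 digits: 495.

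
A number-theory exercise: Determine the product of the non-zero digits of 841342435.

46080

8×4×1×3×4×2×4×3×5 = 46080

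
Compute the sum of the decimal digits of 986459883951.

9+8+6+4+5+9+8+8+3+9+5+1 = 75

75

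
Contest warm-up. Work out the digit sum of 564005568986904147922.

100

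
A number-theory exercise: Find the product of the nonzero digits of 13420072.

336

1×3×4×2×7×2 = 336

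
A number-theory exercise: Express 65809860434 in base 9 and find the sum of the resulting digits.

66

65809860434 in base 9 is 207771767868.
Digit sum: 2+0+7+7+7+1+7+6+7+8+6+8 = 66.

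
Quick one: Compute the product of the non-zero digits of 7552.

350

7×5×5×2 = 350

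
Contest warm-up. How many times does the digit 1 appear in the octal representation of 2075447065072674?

1

2075447065072674 in base 8 is 72771565504052042.
The digit 1 appears 1 time.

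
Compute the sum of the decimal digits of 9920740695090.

60

9+9+2+0+7+4+0+6+9+5+0+9+0 = 60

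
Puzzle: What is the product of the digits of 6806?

6×8×0×6 = 0

0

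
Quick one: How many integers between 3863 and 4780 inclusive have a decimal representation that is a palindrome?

The integers in [3863, 4780] that have a decimal representation that is a palindrome: 3883, 3993, 4004, 4114, 4224, 4334, 4444, 4554, 4664, 4774.
10 qualify.

10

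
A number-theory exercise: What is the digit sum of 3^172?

3^172 = 11610630703530923996233764322605633554400975674804937772291047972101377433780374641
Sum of its 83 digits: 342.

342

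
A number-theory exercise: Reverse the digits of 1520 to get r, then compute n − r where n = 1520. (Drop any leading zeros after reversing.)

1269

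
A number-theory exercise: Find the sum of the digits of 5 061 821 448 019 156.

5+0+6+1+8+2+1+4+4+8+0+1+9+1+5+6 = 61

61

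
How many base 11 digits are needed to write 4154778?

7

4154778 in base 11 is 2388601, which has 7 digits.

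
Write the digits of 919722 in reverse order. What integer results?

Reversing 919722 gives 227919.

227919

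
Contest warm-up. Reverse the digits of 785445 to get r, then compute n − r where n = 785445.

Reverse of 785445 is 544587.
785445 − 544587 = 240858

240858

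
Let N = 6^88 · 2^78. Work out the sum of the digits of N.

6^88 · 2^78 = 90708857211197591357732893308195494788684539367491605737788092474893249484928731817342664704
Sum of its 92 digits: 468.

468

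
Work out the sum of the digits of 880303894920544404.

75

8+8+0+3+0+3+8+9+4+9+2+0+5+4+4+4+0+4 = 75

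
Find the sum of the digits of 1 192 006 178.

1+1+9+2+0+0+6+1+7+8 = 35

35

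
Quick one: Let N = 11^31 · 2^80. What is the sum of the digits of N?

11^31 · 2^80 = 232045362336687568913178255798296911126600287690199924736
Sum of its 57 digits: 269.

269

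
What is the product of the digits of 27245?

2×7×2×4×5 = 560

560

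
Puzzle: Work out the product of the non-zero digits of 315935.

2025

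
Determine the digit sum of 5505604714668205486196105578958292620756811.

5+5+0+5+6+0+4+7+1+4+6+6+8+2+0+5+4+8+6+1+9+6+1+0+5+5+7+8+9+5+8+2+9+2+6+2+0+7+5+6+8+1+1 = 195

195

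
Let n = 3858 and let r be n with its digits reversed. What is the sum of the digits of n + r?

12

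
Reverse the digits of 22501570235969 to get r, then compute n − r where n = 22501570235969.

Reverse of 22501570235969 is 96953207510522.
22501570235969 − 96953207510522 = -74451637274553

-74451637274553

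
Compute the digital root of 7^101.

The digital root of n equals n mod 9 (or 9 when 9 | n), so we need 7^101 mod 9.
7^101 ≡ 4 (mod 9), so the digital root is 4.

4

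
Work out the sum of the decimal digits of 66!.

351

66! = 544344939077443064003729240247842752644293064388798874532860126869671081148416000000000000000
Sum of its 93 digits: 351.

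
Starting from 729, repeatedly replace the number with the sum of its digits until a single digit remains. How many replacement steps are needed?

2

729 → 18 → 9 (2 steps)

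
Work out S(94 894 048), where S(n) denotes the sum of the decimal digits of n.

9+4+8+9+4+0+4+8 = 46

46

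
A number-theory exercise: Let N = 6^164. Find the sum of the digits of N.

6^164 = 41381388894753601420763696798243045513955335225962484580626721194266137489303289270897879323954653497738244890519038835185156096
Sum of its 128 digits: 612.

612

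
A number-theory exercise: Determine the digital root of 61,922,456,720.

6+1+9+2+2+4+5+6+7+2+0 = 44
4+4 = 8
(Equivalently, 61,922,456,720 mod 9 = 8.)

8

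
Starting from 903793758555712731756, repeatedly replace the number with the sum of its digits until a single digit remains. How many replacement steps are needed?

903793758555712731756 → 105 → 6 (2 steps)

2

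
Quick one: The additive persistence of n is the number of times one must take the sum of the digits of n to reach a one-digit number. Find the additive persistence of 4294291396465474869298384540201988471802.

3

4294291396465474869298384540201988471802 → 195 → 15 → 6 (3 steps)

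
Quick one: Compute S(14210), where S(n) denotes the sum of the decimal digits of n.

1+4+2+1+0 = 8

8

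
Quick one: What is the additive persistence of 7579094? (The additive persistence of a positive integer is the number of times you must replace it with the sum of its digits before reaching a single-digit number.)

2

7579094 → 41 → 5 (2 steps)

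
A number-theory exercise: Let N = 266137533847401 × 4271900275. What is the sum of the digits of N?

266137533847401 × 4271900275 = 1136913004030534139935275
Sum of its 25 digits: 87.

87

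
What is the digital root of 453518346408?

6

4+5+3+5+1+8+3+4+6+4+0+8 = 51
5+1 = 6
(Equivalently, 453518346408 mod 9 = 6.)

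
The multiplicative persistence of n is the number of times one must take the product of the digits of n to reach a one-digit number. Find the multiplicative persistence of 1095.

1095 → 0 (1 step)

1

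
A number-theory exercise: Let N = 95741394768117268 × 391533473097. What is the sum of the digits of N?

153

95741394768117268 × 391533473097 = 37485960812711898903819138996
Sum of its 29 digits: 153.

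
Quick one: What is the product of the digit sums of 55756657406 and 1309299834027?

S(55756657406) = 5+5+7+5+6+6+5+7+4+0+6 = 56.
S(1309299834027) = 1+3+0+9+2+9+9+8+3+4+0+2+7 = 57.
56 · 57 = 3192.

3192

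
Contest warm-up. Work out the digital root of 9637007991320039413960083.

9+6+3+7+0+0+7+9+9+1+3+2+0+0+3+9+4+1+3+9+6+0+0+8+3 = 102
1+0+2 = 3

3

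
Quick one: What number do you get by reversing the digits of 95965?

Reversing 95965 gives 56959.

56959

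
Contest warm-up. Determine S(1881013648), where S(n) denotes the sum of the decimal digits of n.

1+8+8+1+0+1+3+6+4+8 = 40

40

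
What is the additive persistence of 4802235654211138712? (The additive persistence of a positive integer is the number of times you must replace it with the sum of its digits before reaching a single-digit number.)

3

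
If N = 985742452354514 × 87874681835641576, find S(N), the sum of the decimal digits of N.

164

985742452354514 × 87874681835641576 = 86621804372537993075664989674064
Sum of its 32 digits: 164.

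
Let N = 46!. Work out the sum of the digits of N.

216

46! = 5502622159812088949850305428800254892961651752960000000000
Sum of its 58 digits: 216.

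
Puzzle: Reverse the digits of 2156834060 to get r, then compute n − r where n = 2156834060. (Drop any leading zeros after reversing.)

1552447548

Reverse of 2156834060 is 604386512.
2156834060 − 604386512 = 1552447548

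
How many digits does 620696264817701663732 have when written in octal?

620696264817701663732 in base 8 is 103227440704141671331764, which has 24 digits.

24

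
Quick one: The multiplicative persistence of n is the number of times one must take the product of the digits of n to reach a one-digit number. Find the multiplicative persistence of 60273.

60273 → 0 (1 step)

1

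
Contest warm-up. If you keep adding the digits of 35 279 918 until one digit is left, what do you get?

8

3+5+2+7+9+9+1+8 = 44
4+4 = 8
(Equivalently, 35 279 918 mod 9 = 8.)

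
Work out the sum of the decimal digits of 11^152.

697

11^152 = 195743858128918985090240401157266417314360089201565265491344331457116693451797703551553663133801596398373839614549407432263179245820869121785852472906863449121
Sum of its 159 digits: 697.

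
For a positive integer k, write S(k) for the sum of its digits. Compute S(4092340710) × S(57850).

S(4092340710) = 4+0+9+2+3+4+0+7+1+0 = 30.
S(57850) = 5+7+8+5+0 = 25.
30 · 25 = 750.

750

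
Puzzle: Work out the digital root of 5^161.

The digital root of n equals n mod 9 (or 9 when 9 | n), so we need 5^161 mod 9.
5^161 ≡ 2 (mod 9), so the digital root is 2.

2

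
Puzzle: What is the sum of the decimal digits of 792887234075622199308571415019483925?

166

7+9+2+8+8+7+2+3+4+0+7+5+6+2+2+1+9+9+3+0+8+5+7+1+4+1+5+0+1+9+4+8+3+9+2+5 = 166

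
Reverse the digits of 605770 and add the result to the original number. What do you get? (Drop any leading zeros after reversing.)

683276

Reverse of 605770 is 77506.
605770 + 77506 = 683276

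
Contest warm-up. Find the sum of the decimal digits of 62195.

23

6+2+1+9+5 = 23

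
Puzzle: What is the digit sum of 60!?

288

60! = 8320987112741390144276341183223364380754172606361245952449277696409600000000000000
Sum of its 82 digits: 288.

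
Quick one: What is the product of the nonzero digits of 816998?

8×1×6×9×9×8 = 31104

31104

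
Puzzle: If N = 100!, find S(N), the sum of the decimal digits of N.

100! = 93326215443944152681699238856266700490715968264381621468592963895217599993229915608941463976156518286253697920827223758251185210916864000000000000000000000000
Sum of its 158 digits: 648.

648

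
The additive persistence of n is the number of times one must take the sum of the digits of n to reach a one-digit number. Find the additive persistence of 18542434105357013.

3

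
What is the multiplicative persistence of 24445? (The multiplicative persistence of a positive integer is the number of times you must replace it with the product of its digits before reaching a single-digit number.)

2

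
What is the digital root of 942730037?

8

9+4+2+7+3+0+0+3+7 = 35
3+5 = 8
(Equivalently, 942730037 mod 9 = 8.)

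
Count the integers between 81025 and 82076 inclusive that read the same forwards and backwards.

10

The integers in [81025, 82076] that read the same forwards and backwards: 81118, 81218, 81318, 81418, 81518, 81618, 81718, 81818, 81918, 82028.
10 qualify.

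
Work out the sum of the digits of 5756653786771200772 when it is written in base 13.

100

5756653786771200772 in base 13 is 88608CB9A39082204.
Digit sum: 8+8+6+0+8+12+11+9+10+3+9+0+8+2+2+0+4 = 100.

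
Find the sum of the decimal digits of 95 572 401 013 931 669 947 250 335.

109

9+5+5+7+2+4+0+1+0+1+3+9+3+1+6+6+9+9+4+7+2+5+0+3+3+5 = 109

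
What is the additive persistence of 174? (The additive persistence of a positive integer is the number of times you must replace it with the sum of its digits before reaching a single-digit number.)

2

174 → 12 → 3 (2 steps)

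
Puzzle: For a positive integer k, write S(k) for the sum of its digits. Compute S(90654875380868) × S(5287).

1694

S(90654875380868) = 9+0+6+5+4+8+7+5+3+8+0+8+6+8 = 77.
S(5287) = 5+2+8+7 = 22.
77 · 22 = 1694.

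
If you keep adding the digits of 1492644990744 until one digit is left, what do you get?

1+4+9+2+6+4+4+9+9+0+7+4+4 = 63
6+3 = 9

9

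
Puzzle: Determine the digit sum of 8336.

8+3+3+6 = 20

20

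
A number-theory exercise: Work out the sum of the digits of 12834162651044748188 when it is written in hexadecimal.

12834162651044748188 in base 16 is B21C1AEECD1B9B9C.
Digit sum: 11+2+1+12+1+10+14+14+12+13+1+11+9+11+9+12 = 143.

143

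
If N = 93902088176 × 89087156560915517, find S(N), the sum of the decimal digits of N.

115

93902088176 × 89087156560915517 = 8365470030732205792620626992
Sum of its 28 digits: 115.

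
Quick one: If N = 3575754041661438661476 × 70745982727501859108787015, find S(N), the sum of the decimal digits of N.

3575754041661438661476 × 70745982727501859108787015 = 252970233669175102663340872836795236471569534140
Sum of its 48 digits: 207.

207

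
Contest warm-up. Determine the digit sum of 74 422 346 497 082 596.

7+4+4+2+2+3+4+6+4+9+7+0+8+2+5+9+6 = 82

82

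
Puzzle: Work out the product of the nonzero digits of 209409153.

9720

2×9×4×9×1×5×3 = 9720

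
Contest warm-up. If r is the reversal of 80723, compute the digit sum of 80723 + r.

Reversal of 80723 is 32708; 80723 + 32708 = 113431.
Digit sum of 113431: 1+1+3+4+3+1 = 13.

13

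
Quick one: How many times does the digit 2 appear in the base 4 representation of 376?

1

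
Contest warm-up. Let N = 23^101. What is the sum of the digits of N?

623

23^101 = 342382404646349906057205801490874347335703752037431479791270728812115965406404621099504973295378976497369961620127288149768965118187148023
Sum of its 138 digits: 623.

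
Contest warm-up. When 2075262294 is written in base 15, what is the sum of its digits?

2075262294 in base 15 is C22CC7E9.
Digit sum: 12+2+2+12+12+7+14+9 = 70.

70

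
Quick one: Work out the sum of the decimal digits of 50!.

216

50! = 30414093201713378043612608166064768844377641568960512000000000000
Sum of its 65 digits: 216.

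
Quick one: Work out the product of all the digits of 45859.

4×5×8×5×9 = 7200

7200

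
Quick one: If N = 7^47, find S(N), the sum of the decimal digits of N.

175

7^47 = 5243338316756303634461458718861951455543
Sum of its 40 digits: 175.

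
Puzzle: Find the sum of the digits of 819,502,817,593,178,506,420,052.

98

8+1+9+5+0+2+8+1+7+5+9+3+1+7+8+5+0+6+4+2+0+0+5+2 = 98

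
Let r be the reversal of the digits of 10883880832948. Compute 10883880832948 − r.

-74039928005853

Reverse of 10883880832948 is 84923808838801.
10883880832948 − 84923808838801 = -74039928005853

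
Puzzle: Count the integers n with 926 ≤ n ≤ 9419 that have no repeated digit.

4321

The integers in [926, 9419] that have no repeated digit: 926, 927, 928, 930, 931, 932, …, 9417, 9418.
4321 qualify.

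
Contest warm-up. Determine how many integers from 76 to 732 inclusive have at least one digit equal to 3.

The integers in [76, 732] that have at least one digit equal to 3: 83, 93, 103, 113, 123, 130, …, 731, 732.
203 qualify.

203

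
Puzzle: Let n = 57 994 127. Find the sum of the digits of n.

44

5+7+9+9+4+1+2+7 = 44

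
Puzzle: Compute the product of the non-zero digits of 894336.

15552

8×9×4×3×3×6 = 15552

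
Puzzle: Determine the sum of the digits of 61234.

16

6+1+2+3+4 = 16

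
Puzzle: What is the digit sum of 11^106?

538

11^106 = 244131953773478807896468655189242890169956148450713456327714069187732377528196957404677087520477124569203977561
Sum of its 111 digits: 538.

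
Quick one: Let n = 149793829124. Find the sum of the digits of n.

59

1+4+9+7+9+3+8+2+9+1+2+4 = 59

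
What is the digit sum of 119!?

119! = 55745857612076058813234317117419771556272886109483581752463927935846946310374691578057284710599874844234646982443450754604453404911734348832487342619913750049708004343808000000000000000000000000000
Sum of its 197 digits: 774.

774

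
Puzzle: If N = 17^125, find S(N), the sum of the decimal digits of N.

17^125 = 6399045118104739926843645817864480724246879329709338870617503637897767625846028236561011936847015338048398190448666478136329120756778132774986819761647057
Sum of its 154 digits: 746.

746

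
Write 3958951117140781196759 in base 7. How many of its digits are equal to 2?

3958951117140781196759 in base 7 is 26443650336614555650524632.
The digit 2 appears 3 times.

3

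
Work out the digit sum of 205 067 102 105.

2+0+5+0+6+7+1+0+2+1+0+5 = 29

29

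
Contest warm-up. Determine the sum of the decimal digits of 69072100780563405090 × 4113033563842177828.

198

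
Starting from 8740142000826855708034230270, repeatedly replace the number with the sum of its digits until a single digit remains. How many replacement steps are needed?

8740142000826855708034230270 → 96 → 15 → 6 (3 steps)

3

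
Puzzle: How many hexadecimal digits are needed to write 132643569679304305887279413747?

25

132643569679304305887279413747 in base 16 is 1AC983070A06FC827693579F3, which has 25 digits.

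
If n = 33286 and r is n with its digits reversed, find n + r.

Reverse of 33286 is 68233.
33286 + 68233 = 101519

101519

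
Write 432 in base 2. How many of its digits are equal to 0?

5

432 in base 2 is 110110000.
The digit 0 appears 5 times.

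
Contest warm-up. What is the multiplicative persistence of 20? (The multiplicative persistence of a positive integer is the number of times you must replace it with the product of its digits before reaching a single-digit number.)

1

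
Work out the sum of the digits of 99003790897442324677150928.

9+9+0+0+3+7+9+0+8+9+7+4+4+2+3+2+4+6+7+7+1+5+0+9+2+8 = 125

125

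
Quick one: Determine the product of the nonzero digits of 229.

36

2×2×9 = 36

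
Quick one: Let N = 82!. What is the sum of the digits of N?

82! = 475364333701284174842138206989404946643813294067993328617160934076743994734899148613007131808479167119360000000000000000000
Sum of its 123 digits: 477.

477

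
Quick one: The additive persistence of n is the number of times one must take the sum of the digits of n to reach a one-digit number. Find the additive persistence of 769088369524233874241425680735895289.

769088369524233874241425680735895289 → 182 → 11 → 2 (3 steps)

3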